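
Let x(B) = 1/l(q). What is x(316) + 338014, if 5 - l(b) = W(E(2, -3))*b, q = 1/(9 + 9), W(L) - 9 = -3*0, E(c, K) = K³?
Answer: 3042128/9 ≈ 3.3801e+5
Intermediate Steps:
W(L) = 9 (W(L) = 9 - 3*0 = 9 + 0 = 9)
q = 1/18 ≈ 0.055556
l(b) = 5 - 9*b
x(B) = 2/9 (x(B) = 1/(5 - 9*1/18) = 1/(5 - ½) = 1/(9/2) = 2/9)
x(316) + 338014 = 2/9 + 338014 = 3042128/9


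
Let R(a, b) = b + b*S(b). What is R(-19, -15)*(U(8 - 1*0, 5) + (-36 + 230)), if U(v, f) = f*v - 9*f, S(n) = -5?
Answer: 11340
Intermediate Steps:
U(v, f) = -9*f + f*v
R(a, b) = -4*b (R(a, b) = b + b*(-5) = b - 5*b = -4*b)
R(-19, -15)*(U(8 - 1*0, 5) + (-36 + 230)) = (-4*(-15))*(5*(-9 + (8 - 1*0)) + (-36 + 230)) = 60*(5*(-9 + (8 + 0)) + 194) = 60*(5*(-9 + 8) + 194) = 60*(5*(-1) + 194) = 60*(-5 + 194) = 60*189 = 11340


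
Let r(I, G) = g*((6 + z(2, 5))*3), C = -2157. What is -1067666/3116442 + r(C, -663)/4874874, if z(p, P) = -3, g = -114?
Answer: -433994557798/1266021839859 ≈ -0.34280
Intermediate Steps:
r(I, G) = -1026 (r(I, G) = -114*(6 - 3)*3 = -342*3 = -114*9 = -1026)
-1067666/3116442 + r(C, -663)/4874874 = -1067666/3116442 - 1026/4874874 = -1067666*1/3116442 - 1026*1/4874874 = -533833/1558221 - 171/812479 = -433994557798/1266021839859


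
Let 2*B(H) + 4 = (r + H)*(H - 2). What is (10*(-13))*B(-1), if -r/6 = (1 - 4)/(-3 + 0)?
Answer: -1105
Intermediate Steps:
r = -6 (r = -6*(1 - 4)/(-3 + 0) = -(-18)/(-3) = -(-18)*(-1)/3 = -6*1 = -6)
B(H) = -2 + (-6 + H)*(-2 + H)/2 (B(H) = -2 + ((-6 + H)*(H - 2))/2 = -2 + ((-6 + H)*(-2 + H))/2 = -2 + (-6 + H)*(-2 + H)/2)
(10*(-13))*B(-1) = (10*(-13))*(4 + (½)*(-1)² - 4*(-1)) = -130*(4 + (½)*1 + 4) = -130*(4 + ½ + 4) = -130*17/2 = -1105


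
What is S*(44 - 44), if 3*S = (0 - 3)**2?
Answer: 0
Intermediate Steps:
S = 3 (S = (0 - 3)**2/3 = (1/3)*(-3)**2 = (1/3)*9 = 3)
S*(44 - 44) = 3*(44 - 44) = 3*0 = 0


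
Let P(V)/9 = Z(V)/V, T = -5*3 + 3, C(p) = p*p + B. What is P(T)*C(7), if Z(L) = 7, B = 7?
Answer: -294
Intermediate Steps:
C(p) = 7 + p² (C(p) = p*p + 7 = p² + 7 = 7 + p²)
T = -12 (T = -15 + 3 = -12)
P(V) = 63/V (P(V) = 9*(7/V) = 63/V)
P(T)*C(7) = (63/(-12))*(7 + 7²) = (63*(-1/12))*(7 + 49) = -21/4*56 = -294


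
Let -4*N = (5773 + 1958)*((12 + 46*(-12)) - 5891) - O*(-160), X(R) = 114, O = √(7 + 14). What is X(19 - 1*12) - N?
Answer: -49717605/4 + 40*√21 ≈ -1.2429e+7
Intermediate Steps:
O = √21 ≈ 4.5826
N = 49718061/4 - 40*√21 (N = -((5773 + 1958)*((12 + 46*(-12)) - 5891) - √21*(-160))/4 = -(7731*((12 - 552) - 5891) - (-160)*√21)/4 = -(7731*(-540 - 5891) + 160*√21)/4 = -(7731*(-6431) + 160*√21)/4 = -(-49718061 + 160*√21)/4 = 49718061/4 - 40*√21 ≈ 1.2429e+7)
X(19 - 1*12) - N = 114 - (49718061/4 - 40*√21) = 114 + (-49718061/4 + 40*√21) = -49717605/4 + 40*√21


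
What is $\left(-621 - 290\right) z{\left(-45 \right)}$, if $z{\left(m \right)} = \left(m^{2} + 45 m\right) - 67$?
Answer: $61037$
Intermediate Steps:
$z{\left(m \right)} = -67 + m^{2} + 45 m$
$\left(-621 - 290\right) z{\left(-45 \right)} = \left(-621 - 290\right) \left(-67 + \left(-45\right)^{2} + 45 \left(-45\right)\right) = \left(-621 - 290\right) \left(-67 + 2025 - 2025\right) = \left(-911\right) \left(-67\right) = 61037$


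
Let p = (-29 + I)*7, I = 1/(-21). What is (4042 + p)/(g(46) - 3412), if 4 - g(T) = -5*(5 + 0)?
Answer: -11516/10149 ≈ -1.1347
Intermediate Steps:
I = -1/21 ≈ -0.047619
p = -610/3 (p = (-29 - 1/21)*7 = -610/21*7 = -610/3 ≈ -203.33)
g(T) = 29 (g(T) = 4 - (-5)*(5 + 0) = 4 - (-5)*5 = 4 - 1*(-25) = 4 + 25 = 29)
(4042 + p)/(g(46) - 3412) = (4042 - 610/3)/(29 - 3412) = (11516/3)/(-3383) = (11516/3)*(-1/3383) = -11516/10149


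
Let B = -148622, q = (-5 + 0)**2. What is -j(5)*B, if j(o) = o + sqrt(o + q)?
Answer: 743110 + 148622*sqrt(30) ≈ 1.5571e+6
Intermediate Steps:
q = 25 (q = (-5)**2 = 25)
j(o) = o + sqrt(25 + o) (j(o) = o + sqrt(o + 25) = o + sqrt(25 + o))
-j(5)*B = -(5 + sqrt(25 + 5))*(-148622) = -(5 + sqrt(30))*(-148622) = -(-743110 - 148622*sqrt(30)) = 743110 + 148622*sqrt(30)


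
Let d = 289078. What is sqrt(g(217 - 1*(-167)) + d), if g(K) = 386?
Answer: 2*sqrt(72366) ≈ 538.02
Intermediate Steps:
sqrt(g(217 - 1*(-167)) + d) = sqrt(386 + 289078) = sqrt(289464) = 2*sqrt(72366)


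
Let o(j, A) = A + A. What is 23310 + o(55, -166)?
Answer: 22978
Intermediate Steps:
o(j, A) = 2*A
23310 + o(55, -166) = 23310 + 2*(-166) = 23310 - 332 = 22978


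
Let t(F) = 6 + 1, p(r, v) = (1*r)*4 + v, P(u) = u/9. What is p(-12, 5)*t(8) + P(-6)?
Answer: -905/3 ≈ -301.67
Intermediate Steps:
P(u) = u/9 (P(u) = u*(1/9) = u/9)
p(r, v) = v + 4*r (p(r, v) = r*4 + v = 4*r + v = v + 4*r)
t(F) = 7
p(-12, 5)*t(8) + P(-6) = (5 + 4*(-12))*7 + (1/9)*(-6) = (5 - 48)*7 - 2/3 = -43*7 - 2/3 = -301 - 2/3 = -905/3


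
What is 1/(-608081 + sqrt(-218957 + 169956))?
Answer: -608081/369762551562 - I*sqrt(49001)/369762551562 ≈ -1.6445e-6 - 5.9866e-10*I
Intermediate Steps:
1/(-608081 + sqrt(-218957 + 169956)) = 1/(-608081 + sqrt(-49001)) = 1/(-608081 + I*sqrt(49001))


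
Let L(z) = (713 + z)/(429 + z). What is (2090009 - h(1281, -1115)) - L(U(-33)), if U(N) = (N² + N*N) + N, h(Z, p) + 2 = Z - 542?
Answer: 2688891635/1287 ≈ 2.0893e+6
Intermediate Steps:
h(Z, p) = -544 + Z (h(Z, p) = -2 + (Z - 542) = -2 + (-542 + Z) = -544 + Z)
U(N) = N + 2*N² (U(N) = (N² + N²) + N = 2*N² + N = N + 2*N²)
L(z) = (713 + z)/(429 + z)
(2090009 - h(1281, -1115)) - L(U(-33)) = (2090009 - (-544 + 1281)) - (713 - 33*(1 + 2*(-33)))/(429 - 33*(1 + 2*(-33))) = (2090009 - 1*737) - (713 - 33*(1 - 66))/(429 - 33*(1 - 66)) = (2090009 - 737) - (713 - 33*(-65))/(429 - 33*(-65)) = 2089272 - (713 + 2145)/(429 + 2145) = 2089272 - 2858/2574 = 2089272 - 1*1429/1287 = 2089272 - 1429/1287 = 2688891635/1287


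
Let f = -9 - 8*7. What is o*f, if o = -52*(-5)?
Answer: -16900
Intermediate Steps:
o = 260
f = -65 (f = -9 - 56 = -65)
o*f = 260*(-65) = -16900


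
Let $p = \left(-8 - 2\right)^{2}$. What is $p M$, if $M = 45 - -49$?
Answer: $9400$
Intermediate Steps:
$M = 94$ ($M = 45 + 49 = 94$)
$p = 100$ ($p = \left(-10\right)^{2} = 100$)
$p M = 100 \cdot 94 = 9400$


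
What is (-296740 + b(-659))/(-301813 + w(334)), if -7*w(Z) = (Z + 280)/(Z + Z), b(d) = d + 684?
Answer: 693719670/705639101 ≈ 0.98311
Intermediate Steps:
b(d) = 684 + d
w(Z) = -(280 + Z)/(14*Z) (w(Z) = -(Z + 280)/(7*(Z + Z)) = -(280 + Z)/(7*(2*Z)) = -(280 + Z)*1/(2*Z)/7 = -(280 + Z)/(14*Z))
(-296740 + b(-659))/(-301813 + w(334)) = (-296740 + (684 - 659))/(-301813 + (1/14)*(-280 - 1*334)/334) = (-296740 + 25)/(-301813 + (1/14)*(1/334)*(-280 - 334)) = -296715/(-301813 + (1/14)*(1/334)*(-614)) = -296715/(-301813 - 307/2338) = -296715/(-705639101/2338) = -296715*(-2338/705639101) = 693719670/705639101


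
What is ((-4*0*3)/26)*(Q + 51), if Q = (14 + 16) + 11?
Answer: 0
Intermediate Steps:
Q = 41 (Q = 30 + 11 = 41)
((-4*0*3)/26)*(Q + 51) = ((-4*0*3)/26)*(41 + 51) = ((0*3)*(1/26))*92 = (0*(1/26))*92 = 0*92 = 0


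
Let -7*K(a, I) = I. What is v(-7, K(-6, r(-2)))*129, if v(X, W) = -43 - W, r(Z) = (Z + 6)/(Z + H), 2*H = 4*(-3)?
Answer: -77787/14 ≈ -5556.2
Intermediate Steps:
H = -6 (H = (4*(-3))/2 = (1/2)*(-12) = -6)
r(Z) = (6 + Z)/(-6 + Z) (r(Z) = (Z + 6)/(Z - 6) = (6 + Z)/(-6 + Z))
K(a, I) = -I/7
v(-7, K(-6, r(-2)))*129 = (-43 - (-1)*(6 - 2)/(-6 - 2)/7)*129 = (-43 - (-1)*4/(-8)/7)*129 = (-43 - (-1)*(-1/8*4)/7)*129 = (-43 - (-1)*(-1)/(7*2))*129 = (-43 - 1*1/14)*129 = (-43 - 1/14)*129 = -603/14*129 = -77787/14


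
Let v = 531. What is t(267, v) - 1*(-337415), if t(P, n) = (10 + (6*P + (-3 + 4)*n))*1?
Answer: 339558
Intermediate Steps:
t(P, n) = 10 + n + 6*P (t(P, n) = (10 + (6*P + 1*n))*1 = (10 + (6*P + n))*1 = (10 + (n + 6*P))*1 = (10 + n + 6*P)*1 = 10 + n + 6*P)
t(267, v) - 1*(-337415) = (10 + 531 + 6*267) - 1*(-337415) = (10 + 531 + 1602) + 337415 = 2143 + 337415 = 339558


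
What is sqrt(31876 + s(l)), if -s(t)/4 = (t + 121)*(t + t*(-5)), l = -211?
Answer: 2*sqrt(83929) ≈ 579.41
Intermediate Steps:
s(t) = 16*t*(121 + t) (s(t) = -4*(t + 121)*(t + t*(-5)) = -4*(121 + t)*(t - 5*t) = -4*(121 + t)*(-4*t) = -(-16)*t*(121 + t) = 16*t*(121 + t))
sqrt(31876 + s(l)) = sqrt(31876 + 16*(-211)*(121 - 211)) = sqrt(31876 + 16*(-211)*(-90)) = sqrt(31876 + 303840) = sqrt(335716) = 2*sqrt(83929)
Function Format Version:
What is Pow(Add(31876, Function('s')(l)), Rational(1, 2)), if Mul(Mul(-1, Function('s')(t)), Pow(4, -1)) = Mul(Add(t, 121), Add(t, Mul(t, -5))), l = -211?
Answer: Mul(2, Pow(83929, Rational(1, 2))) ≈ 579.41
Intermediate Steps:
Function('s')(t) = Mul(16, t, Add(121, t)) (Function('s')(t) = Mul(-4, Mul(Add(t, 121), Add(t, Mul(t, -5)))) = Mul(-4, Mul(Add(121, t), Add(t, Mul(-5, t)))) = Mul(-4, Mul(Add(121, t), Mul(-4, t))) = Mul(-4, Mul(-4, t, Add(121, t))) = Mul(16, t, Add(121, t)))
Pow(Add(31876, Function('s')(l)), Rational(1, 2)) = Pow(Add(31876, Mul(16, -211, Add(121, -211))), Rational(1, 2)) = Pow(Add(31876, Mul(16, -211, -90)), Rational(1, 2)) = Pow(Add(31876, 303840), Rational(1, 2)) = Pow(335716, Rational(1, 2)) = Mul(2, Pow(83929, Rational(1, 2)))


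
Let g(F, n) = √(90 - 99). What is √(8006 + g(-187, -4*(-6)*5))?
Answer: √(8006 + 3*I) ≈ 89.476 + 0.0168*I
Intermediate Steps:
g(F, n) = 3*I (g(F, n) = √(-9) = 3*I)
√(8006 + g(-187, -4*(-6)*5)) = √(8006 + 3*I)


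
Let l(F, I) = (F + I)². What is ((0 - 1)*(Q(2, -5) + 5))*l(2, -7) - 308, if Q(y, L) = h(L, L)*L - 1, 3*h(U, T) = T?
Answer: -1849/3 ≈ -616.33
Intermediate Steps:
h(U, T) = T/3
Q(y, L) = -1 + L²/3 (Q(y, L) = (L/3)*L - 1 = L²/3 - 1 = -1 + L²/3)
((0 - 1)*(Q(2, -5) + 5))*l(2, -7) - 308 = ((0 - 1)*((-1 + (⅓)*(-5)²) + 5))*(2 - 7)² - 308 = -((-1 + (⅓)*25) + 5)*(-5)² - 308 = -((-1 + 25/3) + 5)*25 - 308 = -(22/3 + 5)*25 - 308 = -1*37/3*25 - 308 = -37/3*25 - 308 = -925/3 - 308 = -1849/3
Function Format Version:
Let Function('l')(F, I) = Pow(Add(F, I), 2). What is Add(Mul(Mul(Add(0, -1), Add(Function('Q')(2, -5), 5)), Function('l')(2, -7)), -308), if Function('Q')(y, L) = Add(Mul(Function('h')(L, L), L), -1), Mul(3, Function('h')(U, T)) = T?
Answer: Rational(-1849, 3) ≈ -616.33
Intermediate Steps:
Function('h')(U, T) = Mul(Rational(1, 3), T)
Function('Q')(y, L) = Add(-1, Mul(Rational(1, 3), Pow(L, 2))) (Function('Q')(y, L) = Add(Mul(Mul(Rational(1, 3), L), L), -1) = Add(Mul(Rational(1, 3), Pow(L, 2)), -1) = Add(-1, Mul(Rational(1, 3), Pow(L, 2))))
Add(Mul(Mul(Add(0, -1), Add(Function('Q')(2, -5), 5)), Function('l')(2, -7)), -308) = Add(Mul(Mul(Add(0, -1), Add(Add(-1, Mul(Rational(1, 3), Pow(-5, 2))), 5)), Pow(Add(2, -7), 2)), -308) = Add(Mul(Mul(-1, Add(Add(-1, Mul(Rational(1, 3), 25)), 5)), Pow(-5, 2)), -308) = Add(Mul(Mul(-1, Add(Add(-1, Rational(25, 3)), 5)), 25), -308) = Add(Mul(Mul(-1, Add(Rational(22, 3), 5)), 25), -308) = Add(Mul(Mul(-1, Rational(37, 3)), 25), -308) = Add(Mul(Rational(-37, 3), 25), -308) = Add(Rational(-925, 3), -308) = Rational(-1849, 3)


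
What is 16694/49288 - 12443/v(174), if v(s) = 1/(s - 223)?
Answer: 15025627655/24644 ≈ 6.0971e+5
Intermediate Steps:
v(s) = 1/(-223 + s)
16694/49288 - 12443/v(174) = 16694/49288 - 12443/(1/(-223 + 174)) = 16694*(1/49288) - 12443/(1/(-49)) = 8347/24644 - 12443/(-1/49) = 8347/24644 - 12443*(-49) = 8347/24644 + 609707 = 15025627655/24644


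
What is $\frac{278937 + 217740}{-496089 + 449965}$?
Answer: $- \frac{496677}{46124} \approx -10.768$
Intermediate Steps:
$\frac{278937 + 217740}{-496089 + 449965} = \frac{496677}{-46124} = 496677 \left(- \frac{1}{46124}\right) = - \frac{496677}{46124}$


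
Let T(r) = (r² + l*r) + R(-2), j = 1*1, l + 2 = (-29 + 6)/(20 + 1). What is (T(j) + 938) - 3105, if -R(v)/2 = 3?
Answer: -45677/21 ≈ -2175.1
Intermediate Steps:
l = -65/21 (l = -2 + (-29 + 6)/(20 + 1) = -2 - 23/21 = -65/21 ≈ -3.0952)
R(v) = -6 (R(v) = -2*3 = -6)
j = 1
T(r) = -6 + r² - 65*r/21 (T(r) = (r² - 65*r/21) - 6 = -6 + r² - 65*r/21)
(T(j) + 938) - 3105 = ((-6 + 1² - 65/21*1) + 938) - 3105 = ((-6 + 1 - 65/21) + 938) - 3105 = (-170/21 + 938) - 3105 = 19528/21 - 3105 = -45677/21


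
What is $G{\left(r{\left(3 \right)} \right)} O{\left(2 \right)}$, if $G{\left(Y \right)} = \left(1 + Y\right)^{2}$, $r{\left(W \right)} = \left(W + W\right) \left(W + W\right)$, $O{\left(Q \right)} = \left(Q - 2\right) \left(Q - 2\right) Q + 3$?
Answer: $4107$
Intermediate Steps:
$O{\left(Q \right)} = 3 + Q \left(-2 + Q\right)^{2}$ ($O{\left(Q \right)} = \left(-2 + Q\right) \left(-2 + Q\right) Q + 3 = \left(-2 + Q\right)^{2} Q + 3 = Q \left(-2 + Q\right)^{2} + 3 = 3 + Q \left(-2 + Q\right)^{2}$)
$r{\left(W \right)} = 4 W^{2}$ ($r{\left(W \right)} = 2 W 2 W = 4 W^{2}$)
$G{\left(r{\left(3 \right)} \right)} O{\left(2 \right)} = \left(1 + 4 \cdot 3^{2}\right)^{2} \left(3 + 2 \left(-2 + 2\right)^{2}\right) = \left(1 + 4 \cdot 9\right)^{2} \left(3 + 2 \cdot 0^{2}\right) = \left(1 + 36\right)^{2} \left(3 + 2 \cdot 0\right) = 37^{2} \left(3 + 0\right) = 1369 \cdot 3 = 4107$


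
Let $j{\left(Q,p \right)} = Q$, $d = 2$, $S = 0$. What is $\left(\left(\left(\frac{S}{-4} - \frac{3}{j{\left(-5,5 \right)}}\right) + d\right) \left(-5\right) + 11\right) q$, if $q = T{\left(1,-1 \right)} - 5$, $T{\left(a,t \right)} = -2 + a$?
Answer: $12$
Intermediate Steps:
$q = -6$ ($q = \left(-2 + 1\right) - 5 = -1 - 5 = -6$)
$\left(\left(\left(\frac{S}{-4} - \frac{3}{j{\left(-5,5 \right)}}\right) + d\right) \left(-5\right) + 11\right) q = \left(\left(\left(\frac{0}{-4} - \frac{3}{-5}\right) + 2\right) \left(-5\right) + 11\right) \left(-6\right) = \left(\left(\left(0 \left(- \frac{1}{4}\right) - - \frac{3}{5}\right) + 2\right) \left(-5\right) + 11\right) \left(-6\right) = \left(\left(\left(0 + \frac{3}{5}\right) + 2\right) \left(-5\right) + 11\right) \left(-6\right) = \left(\left(\frac{3}{5} + 2\right) \left(-5\right) + 11\right) \left(-6\right) = \left(\frac{13}{5} \left(-5\right) + 11\right) \left(-6\right) = \left(-13 + 11\right) \left(-6\right) = \left(-2\right) \left(-6\right) = 12$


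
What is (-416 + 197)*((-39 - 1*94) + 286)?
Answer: -33507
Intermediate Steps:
(-416 + 197)*((-39 - 1*94) + 286) = -219*((-39 - 94) + 286) = -219*(-133 + 286) = -219*153 = -33507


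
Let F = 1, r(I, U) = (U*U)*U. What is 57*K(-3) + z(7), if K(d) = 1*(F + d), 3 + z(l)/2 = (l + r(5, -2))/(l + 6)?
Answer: -1562/13 ≈ -120.15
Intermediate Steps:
r(I, U) = U³ (r(I, U) = U²*U = U³)
z(l) = -6 + 2*(-8 + l)/(6 + l) (z(l) = -6 + 2*((l + (-2)³)/(l + 6)) = -6 + 2*((l - 8)/(6 + l)) = -6 + 2*((-8 + l)/(6 + l)) = -6 + 2*(-8 + l)/(6 + l))
K(d) = 1 + d (K(d) = 1*(1 + d) = 1 + d)
57*K(-3) + z(7) = 57*(1 - 3) + 4*(-13 - 1*7)/(6 + 7) = 57*(-2) + 4*(-13 - 7)/13 = -114 + 4*(1/13)*(-20) = -114 - 80/13 = -1562/13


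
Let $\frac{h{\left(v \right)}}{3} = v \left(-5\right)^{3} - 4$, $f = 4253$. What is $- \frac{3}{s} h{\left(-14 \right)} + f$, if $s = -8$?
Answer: $\frac{24869}{4} \approx 6217.3$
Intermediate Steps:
$h{\left(v \right)} = -12 - 375 v$ ($h{\left(v \right)} = 3 \left(v \left(-5\right)^{3} - 4\right) = 3 \left(v \left(-125\right) - 4\right) = 3 \left(- 125 v - 4\right) = 3 \left(-4 - 125 v\right) = -12 - 375 v$)
$- \frac{3}{s} h{\left(-14 \right)} + f = - \frac{3}{-8} \left(-12 - -5250\right) + 4253 = \left(-3\right) \left(- \frac{1}{8}\right) \left(-12 + 5250\right) + 4253 = \frac{3}{8} \cdot 5238 + 4253 = \frac{7857}{4} + 4253 = \frac{24869}{4}$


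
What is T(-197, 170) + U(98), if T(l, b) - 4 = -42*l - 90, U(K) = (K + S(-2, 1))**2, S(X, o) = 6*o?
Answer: 19004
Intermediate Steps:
U(K) = (6 + K)**2 (U(K) = (K + 6*1)**2 = (K + 6)**2 = (6 + K)**2)
T(l, b) = -86 - 42*l (T(l, b) = 4 + (-42*l - 90) = 4 + (-90 - 42*l) = -86 - 42*l)
T(-197, 170) + U(98) = (-86 - 42*(-197)) + (6 + 98)**2 = (-86 + 8274) + 104**2 = 8188 + 10816 = 19004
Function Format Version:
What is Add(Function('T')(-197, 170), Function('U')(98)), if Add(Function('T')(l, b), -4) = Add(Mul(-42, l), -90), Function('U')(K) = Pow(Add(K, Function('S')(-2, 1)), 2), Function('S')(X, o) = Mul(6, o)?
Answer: 19004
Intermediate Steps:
Function('U')(K) = Pow(Add(6, K), 2) (Function('U')(K) = Pow(Add(K, Mul(6, 1)), 2) = Pow(Add(K, 6), 2) = Pow(Add(6, K), 2))
Function('T')(l, b) = Add(-86, Mul(-42, l)) (Function('T')(l, b) = Add(4, Add(Mul(-42, l), -90)) = Add(4, Add(-90, Mul(-42, l))) = Add(-86, Mul(-42, l)))
Add(Function('T')(-197, 170), Function('U')(98)) = Add(Add(-86, Mul(-42, -197)), Pow(Add(6, 98), 2)) = Add(Add(-86, 8274), Pow(104, 2)) = Add(8188, 10816) = 19004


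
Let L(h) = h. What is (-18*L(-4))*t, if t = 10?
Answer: 720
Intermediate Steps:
(-18*L(-4))*t = -18*(-4)*10 = 72*10 = 720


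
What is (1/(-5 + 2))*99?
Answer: -33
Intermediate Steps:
(1/(-5 + 2))*99 = (1/(-3))*99 = (1*(-1/3))*99 = -1/3*99 = -33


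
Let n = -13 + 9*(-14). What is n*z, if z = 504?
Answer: -70056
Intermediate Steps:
n = -139 (n = -13 - 126 = -139)
n*z = -139*504 = -70056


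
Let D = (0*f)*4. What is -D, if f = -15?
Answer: 0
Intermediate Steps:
D = 0 (D = (0*(-15))*4 = 0*4 = 0)
-D = -1*0 = 0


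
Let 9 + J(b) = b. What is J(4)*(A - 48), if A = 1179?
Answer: -5655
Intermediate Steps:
J(b) = -9 + b
J(4)*(A - 48) = (-9 + 4)*(1179 - 48) = -5*1131 = -5655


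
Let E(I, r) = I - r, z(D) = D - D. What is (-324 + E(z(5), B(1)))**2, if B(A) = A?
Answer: 105625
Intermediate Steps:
z(D) = 0
(-324 + E(z(5), B(1)))**2 = (-324 + (0 - 1*1))**2 = (-324 + (0 - 1))**2 = (-324 - 1)**2 = (-325)**2 = 105625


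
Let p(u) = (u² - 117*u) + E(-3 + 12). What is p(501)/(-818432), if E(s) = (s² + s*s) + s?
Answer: -192555/818432 ≈ -0.23527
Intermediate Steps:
E(s) = s + 2*s² (E(s) = (s² + s²) + s = 2*s² + s = s + 2*s²)
p(u) = 171 + u² - 117*u (p(u) = (u² - 117*u) + (-3 + 12)*(1 + 2*(-3 + 12)) = (u² - 117*u) + 9*(1 + 2*9) = (u² - 117*u) + 9*(1 + 18) = (u² - 117*u) + 9*19 = (u² - 117*u) + 171 = 171 + u² - 117*u)
p(501)/(-818432) = (171 + 501² - 117*501)/(-818432) = (171 + 251001 - 58617)*(-1/818432) = 192555*(-1/818432) = -192555/818432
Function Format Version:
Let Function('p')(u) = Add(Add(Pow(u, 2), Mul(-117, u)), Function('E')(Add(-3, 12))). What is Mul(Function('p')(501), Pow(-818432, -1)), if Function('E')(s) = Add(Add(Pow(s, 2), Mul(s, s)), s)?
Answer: Rational(-192555, 818432) ≈ -0.23527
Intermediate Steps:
Function('E')(s) = Add(s, Mul(2, Pow(s, 2))) (Function('E')(s) = Add(Add(Pow(s, 2), Pow(s, 2)), s) = Add(Mul(2, Pow(s, 2)), s) = Add(s, Mul(2, Pow(s, 2))))
Function('p')(u) = Add(171, Pow(u, 2), Mul(-117, u)) (Function('p')(u) = Add(Add(Pow(u, 2), Mul(-117, u)), Mul(Add(-3, 12), Add(1, Mul(2, Add(-3, 12))))) = Add(Add(Pow(u, 2), Mul(-117, u)), Mul(9, Add(1, Mul(2, 9)))) = Add(Add(Pow(u, 2), Mul(-117, u)), Mul(9, Add(1, 18))) = Add(Add(Pow(u, 2), Mul(-117, u)), Mul(9, 19)) = Add(Add(Pow(u, 2), Mul(-117, u)), 171) = Add(171, Pow(u, 2), Mul(-117, u)))
Mul(Function('p')(501), Pow(-818432, -1)) = Mul(Add(171, Pow(501, 2), Mul(-117, 501)), Pow(-818432, -1)) = Mul(Add(171, 251001, -58617), Rational(-1, 818432)) = Mul(192555, Rational(-1, 818432)) = Rational(-192555, 818432)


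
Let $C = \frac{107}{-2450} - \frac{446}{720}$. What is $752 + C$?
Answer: $\frac{66267913}{88200} \approx 751.34$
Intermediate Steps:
$C = - \frac{58487}{88200}$ ($C = 107 \left(- \frac{1}{2450}\right) - \frac{223}{360} = - \frac{107}{2450} - \frac{223}{360} = - \frac{58487}{88200} \approx -0.66312$)
$752 + C = 752 - \frac{58487}{88200} = \frac{66267913}{88200}$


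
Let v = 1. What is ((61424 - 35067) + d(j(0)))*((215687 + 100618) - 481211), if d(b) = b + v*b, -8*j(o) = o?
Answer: -4346427442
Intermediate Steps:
j(o) = -o/8
d(b) = 2*b (d(b) = b + 1*b = b + b = 2*b)
((61424 - 35067) + d(j(0)))*((215687 + 100618) - 481211) = ((61424 - 35067) + 2*(-⅛*0))*((215687 + 100618) - 481211) = (26357 + 2*0)*(316305 - 481211) = (26357 + 0)*(-164906) = 26357*(-164906) = -4346427442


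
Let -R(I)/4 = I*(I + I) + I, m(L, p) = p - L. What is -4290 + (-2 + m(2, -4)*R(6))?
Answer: -2420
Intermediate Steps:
R(I) = -8*I**2 - 4*I (R(I) = -4*(I*(I + I) + I) = -4*(I*(2*I) + I) = -4*(2*I**2 + I) = -4*(I + 2*I**2) = -8*I**2 - 4*I)
-4290 + (-2 + m(2, -4)*R(6)) = -4290 + (-2 + (-4 - 1*2)*(-4*6*(1 + 2*6))) = -4290 + (-2 + (-4 - 2)*(-4*6*(1 + 12))) = -4290 + (-2 - (-24)*6*13) = -4290 + (-2 - 6*(-312)) = -4290 + (-2 + 1872) = -4290 + 1870 = -2420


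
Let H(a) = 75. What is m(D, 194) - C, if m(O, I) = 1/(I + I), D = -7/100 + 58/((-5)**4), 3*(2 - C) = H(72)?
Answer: 8925/388 ≈ 23.003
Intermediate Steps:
C = -23 (C = 2 - 1/3*75 = 2 - 25 = -23)
D = 57/2500 (D = -7*1/100 + 58/625 = -7/100 + 58*(1/625) = -7/100 + 58/625 = 57/2500 ≈ 0.022800)
m(O, I) = 1/(2*I)
m(D, 194) - C = (1/2)/194 - 1*(-23) = (1/2)*(1/194) + 23 = 1/388 + 23 = 8925/388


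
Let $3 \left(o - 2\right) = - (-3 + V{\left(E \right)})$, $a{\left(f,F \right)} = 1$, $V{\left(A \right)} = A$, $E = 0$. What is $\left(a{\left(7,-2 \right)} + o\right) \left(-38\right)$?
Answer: $-152$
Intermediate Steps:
$o = 3$ ($o = 2 + \frac{\left(-1\right) \left(-3 + 0\right)}{3} = 2 + \frac{\left(-1\right) \left(-3\right)}{3} = 2 + \frac{1}{3} \cdot 3 = 2 + 1 = 3$)
$\left(a{\left(7,-2 \right)} + o\right) \left(-38\right) = \left(1 + 3\right) \left(-38\right) = 4 \left(-38\right) = -152$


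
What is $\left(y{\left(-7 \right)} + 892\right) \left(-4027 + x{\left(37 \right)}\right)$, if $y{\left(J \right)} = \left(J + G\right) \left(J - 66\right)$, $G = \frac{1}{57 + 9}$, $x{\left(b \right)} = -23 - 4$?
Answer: $- \frac{187548175}{33} \approx -5.6833 \cdot 10^{6}$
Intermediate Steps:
$x{\left(b \right)} = -27$ ($x{\left(b \right)} = -23 - 4 = -27$)
$G = \frac{1}{66} \approx 0.015152$
$y{\left(J \right)} = \left(-66 + J\right) \left(\frac{1}{66} + J\right)$ ($y{\left(J \right)} = \left(J + \frac{1}{66}\right) \left(J - 66\right) = \left(\frac{1}{66} + J\right) \left(-66 + J\right) = \left(-66 + J\right) \left(\frac{1}{66} + J\right)$)
$\left(y{\left(-7 \right)} + 892\right) \left(-4027 + x{\left(37 \right)}\right) = \left(\left(-1 + \left(-7\right)^{2} - - \frac{30485}{66}\right) + 892\right) \left(-4027 - 27\right) = \left(\left(-1 + 49 + \frac{30485}{66}\right) + 892\right) \left(-4054\right) = \left(\frac{33653}{66} + 892\right) \left(-4054\right) = \frac{92525}{66} \left(-4054\right) = - \frac{187548175}{33}$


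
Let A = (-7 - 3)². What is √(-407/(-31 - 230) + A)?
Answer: √768703/87 ≈ 10.078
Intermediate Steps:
A = 100 (A = (-10)² = 100)
√(-407/(-31 - 230) + A) = √(-407/(-31 - 230) + 100) = √(-407/(-261) + 100) = √(-407*(-1/261) + 100) = √(407/261 + 100) = √(26507/261) = √768703/87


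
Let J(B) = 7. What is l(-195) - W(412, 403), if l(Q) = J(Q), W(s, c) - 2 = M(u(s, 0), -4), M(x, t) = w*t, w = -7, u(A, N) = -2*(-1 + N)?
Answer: -23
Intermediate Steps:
u(A, N) = 2 - 2*N
M(x, t) = -7*t
W(s, c) = 30 (W(s, c) = 2 - 7*(-4) = 2 + 28 = 30)
l(Q) = 7
l(-195) - W(412, 403) = 7 - 1*30 = 7 - 30 = -23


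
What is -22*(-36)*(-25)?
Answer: -19800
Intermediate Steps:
-22*(-36)*(-25) = 792*(-25) = -19800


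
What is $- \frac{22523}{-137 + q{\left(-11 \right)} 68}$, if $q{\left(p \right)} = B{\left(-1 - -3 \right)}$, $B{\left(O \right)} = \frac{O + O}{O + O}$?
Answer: $\frac{22523}{69} \approx 326.42$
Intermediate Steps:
$B{\left(O \right)} = 1$ ($B{\left(O \right)} = \frac{2 O}{2 O} = 2 O \frac{1}{2 O} = 1$)
$q{\left(p \right)} = 1$
$- \frac{22523}{-137 + q{\left(-11 \right)} 68} = - \frac{22523}{-137 + 1 \cdot 68} = - \frac{22523}{-137 + 68} = - \frac{22523}{-69} = \left(-22523\right) \left(- \frac{1}{69}\right) = \frac{22523}{69}$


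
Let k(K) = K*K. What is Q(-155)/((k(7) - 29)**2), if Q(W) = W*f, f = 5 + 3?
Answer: -31/10 ≈ -3.1000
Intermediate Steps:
k(K) = K**2
f = 8
Q(W) = 8*W (Q(W) = W*8 = 8*W)
Q(-155)/((k(7) - 29)**2) = (8*(-155))/((7**2 - 29)**2) = -1240/(49 - 29)**2 = -1240/(20**2) = -1240/400 = -1240*1/400 = -31/10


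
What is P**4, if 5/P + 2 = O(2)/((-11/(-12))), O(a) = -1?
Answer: 9150625/1336336 ≈ 6.8475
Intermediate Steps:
P = -55/34 (P = 5/(-2 - 1/((-11/(-12)))) = 5/(-2 - 1/((-11*(-1/12)))) = 5/(-2 - 1/11/12) = 5/(-2 - 1*12/11) = 5/(-2 - 12/11) = 5/(-34/11) = 5*(-11/34) = -55/34 ≈ -1.6176)
P**4 = (-55/34)**4 = 9150625/1336336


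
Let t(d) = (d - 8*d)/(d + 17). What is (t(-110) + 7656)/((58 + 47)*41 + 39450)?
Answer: 711238/4069215 ≈ 0.17479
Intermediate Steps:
t(d) = -7*d/(17 + d) (t(d) = (-7*d)/(17 + d) = -7*d/(17 + d))
(t(-110) + 7656)/((58 + 47)*41 + 39450) = (-7*(-110)/(17 - 110) + 7656)/((58 + 47)*41 + 39450) = (-7*(-110)/(-93) + 7656)/(105*41 + 39450) = (-7*(-110)*(-1/93) + 7656)/(4305 + 39450) = (-770/93 + 7656)/43755 = (711238/93)*(1/43755) = 711238/4069215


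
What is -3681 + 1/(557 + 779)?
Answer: -4917815/1336 ≈ -3681.0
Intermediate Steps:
-3681 + 1/(557 + 779) = -3681 + 1/1336 = -4917815/1336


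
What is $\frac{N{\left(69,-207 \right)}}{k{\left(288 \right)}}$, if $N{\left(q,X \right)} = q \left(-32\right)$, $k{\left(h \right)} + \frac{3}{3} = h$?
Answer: $- \frac{2208}{287} \approx -7.6934$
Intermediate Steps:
$k{\left(h \right)} = -1 + h$
$N{\left(q,X \right)} = - 32 q$
$\frac{N{\left(69,-207 \right)}}{k{\left(288 \right)}} = \frac{\left(-32\right) 69}{-1 + 288} = - \frac{2208}{287}$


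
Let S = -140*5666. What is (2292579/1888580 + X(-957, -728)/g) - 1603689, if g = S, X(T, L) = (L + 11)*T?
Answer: -120124073830376643/74904859960 ≈ -1.6037e+6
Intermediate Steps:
X(T, L) = T*(11 + L) (X(T, L) = (11 + L)*T = T*(11 + L))
S = -793240
g = -793240
(2292579/1888580 + X(-957, -728)/g) - 1603689 = (2292579/1888580 - 957*(11 - 728)/(-793240)) - 1603689 = (2292579*(1/1888580) - 957*(-717)*(-1/793240)) - 1603689 = (2292579/1888580 + 686169*(-1/793240)) - 1603689 = (2292579/1888580 - 686169/793240) - 1603689 = 26134015797/74904859960 - 1603689 = -120124073830376643/74904859960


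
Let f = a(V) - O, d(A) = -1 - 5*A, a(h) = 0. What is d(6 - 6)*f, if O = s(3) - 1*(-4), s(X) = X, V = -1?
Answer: 7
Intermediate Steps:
O = 7 (O = 3 - 1*(-4) = 3 + 4 = 7)
f = -7 (f = 0 - 1*7 = 0 - 7 = -7)
d(6 - 6)*f = (-1 - 5*(6 - 6))*(-7) = (-1 - 5*0)*(-7) = (-1 + 0)*(-7) = -1*(-7) = 7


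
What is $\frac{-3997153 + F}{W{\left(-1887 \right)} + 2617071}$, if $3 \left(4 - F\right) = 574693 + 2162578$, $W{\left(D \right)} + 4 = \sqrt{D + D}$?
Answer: $- \frac{38546041830106}{20547119058789} + \frac{14728718 i \sqrt{3774}}{20547119058789} \approx -1.876 + 4.4037 \cdot 10^{-5} i$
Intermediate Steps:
$W{\left(D \right)} = -4 + \sqrt{2} \sqrt{D}$ ($W{\left(D \right)} = -4 + \sqrt{D + D} = -4 + \sqrt{2 D} = -4 + \sqrt{2} \sqrt{D}$)
$F = - \frac{2737259}{3}$ ($F = 4 - \frac{574693 + 2162578}{3} = 4 - \frac{2737271}{3} = - \frac{2737259}{3} \approx -9.1242 \cdot 10^{5}$)
$\frac{-3997153 + F}{W{\left(-1887 \right)} + 2617071} = \frac{-3997153 - \frac{2737259}{3}}{\left(-4 + \sqrt{2} \sqrt{-1887}\right) + 2617071} = - \frac{14728718}{3 \left(\left(-4 + \sqrt{2} i \sqrt{1887}\right) + 2617071\right)} = - \frac{14728718}{3 \left(\left(-4 + i \sqrt{3774}\right) + 2617071\right)} = - \frac{14728718}{3 \left(2617067 + i \sqrt{3774}\right)}$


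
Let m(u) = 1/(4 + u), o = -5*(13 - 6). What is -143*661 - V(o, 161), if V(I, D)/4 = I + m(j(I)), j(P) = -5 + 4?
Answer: -283153/3 ≈ -94384.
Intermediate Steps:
o = -35 (o = -5*7 = -35)
j(P) = -1
V(I, D) = 4/3 + 4*I (V(I, D) = 4*(I + 1/(4 - 1)) = 4*(I + 1/3) = 4*(I + ⅓) = 4*(⅓ + I) = 4/3 + 4*I)
-143*661 - V(o, 161) = -143*661 - (4/3 + 4*(-35)) = -94523 - (4/3 - 140) = -94523 - 1*(-416/3) = -94523 + 416/3 = -283153/3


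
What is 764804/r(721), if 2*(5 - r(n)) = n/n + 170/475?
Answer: 145312760/821 ≈ 1.7699e+5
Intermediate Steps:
r(n) = 821/190 (r(n) = 5 - (n/n + 170/475)/2 = 5 - (1 + 170*(1/475))/2 = 5 - (1 + 34/95)/2 = 5 - ½*129/95 = 5 - 129/190 = 821/190)
764804/r(721) = 764804/(821/190) = 764804*(190/821) = 145312760/821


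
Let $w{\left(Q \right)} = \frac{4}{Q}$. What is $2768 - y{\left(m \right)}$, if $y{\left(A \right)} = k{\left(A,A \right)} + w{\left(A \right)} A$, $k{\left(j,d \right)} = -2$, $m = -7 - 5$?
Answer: $2766$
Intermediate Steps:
$m = -12$
$y{\left(A \right)} = 2$ ($y{\left(A \right)} = -2 + \frac{4}{A} A = -2 + 4 = 2$)
$2768 - y{\left(m \right)} = 2768 - 2 = 2766$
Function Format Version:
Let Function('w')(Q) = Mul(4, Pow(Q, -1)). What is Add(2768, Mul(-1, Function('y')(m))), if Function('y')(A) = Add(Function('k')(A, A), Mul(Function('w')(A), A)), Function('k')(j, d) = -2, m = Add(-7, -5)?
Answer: 2766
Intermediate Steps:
m = -12
Function('y')(A) = 2 (Function('y')(A) = Add(-2, Mul(Mul(4, Pow(A, -1)), A)) = Add(-2, 4) = 2)
Add(2768, Mul(-1, Function('y')(m))) = Add(2768, Mul(-1, 2)) = Add(2768, -2) = 2766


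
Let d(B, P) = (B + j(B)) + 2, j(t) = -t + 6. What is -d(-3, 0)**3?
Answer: -512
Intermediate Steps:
j(t) = 6 - t
d(B, P) = 8 (d(B, P) = (B + (6 - B)) + 2 = 6 + 2 = 8)
-d(-3, 0)**3 = -1*8**3 = -1*512 = -512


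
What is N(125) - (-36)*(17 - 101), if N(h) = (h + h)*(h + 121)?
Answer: 58476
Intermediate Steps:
N(h) = 2*h*(121 + h) (N(h) = (2*h)*(121 + h) = 2*h*(121 + h))
N(125) - (-36)*(17 - 101) = 2*125*(121 + 125) - (-36)*(17 - 101) = 2*125*246 - (-36)*(-84) = 61500 - 1*3024 = 61500 - 3024 = 58476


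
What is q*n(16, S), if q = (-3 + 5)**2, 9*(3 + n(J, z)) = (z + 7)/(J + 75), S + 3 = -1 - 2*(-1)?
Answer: -9808/819 ≈ -11.976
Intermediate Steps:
S = -2 (S = -3 + (-1 - 2*(-1)) = -3 + (-1 + 2) = -3 + 1 = -2)
n(J, z) = -3 + (7 + z)/(9*(75 + J)) (n(J, z) = -3 + ((z + 7)/(J + 75))/9 = -3 + ((7 + z)/(75 + J))/9 = -3 + (7 + z)/(9*(75 + J)))
q = 4 (q = 2**2 = 4)
q*n(16, S) = 4*((-2018 - 2 - 27*16)/(9*(75 + 16))) = 4*((1/9)*(-2018 - 2 - 432)/91) = 4*((1/9)*(1/91)*(-2452)) = 4*(-2452/819) = -9808/819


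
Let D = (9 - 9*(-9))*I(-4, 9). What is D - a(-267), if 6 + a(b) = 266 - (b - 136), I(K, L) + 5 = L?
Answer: -303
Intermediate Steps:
I(K, L) = -5 + L
a(b) = 396 - b (a(b) = -6 + (266 - (b - 136)) = -6 + (266 - (-136 + b)) = -6 + (266 + (136 - b)) = -6 + (402 - b) = 396 - b)
D = 360 (D = (9 - 9*(-9))*(-5 + 9) = (9 + 81)*4 = 90*4 = 360)
D - a(-267) = 360 - (396 - 1*(-267)) = 360 - (396 + 267) = 360 - 1*663 = 360 - 663 = -303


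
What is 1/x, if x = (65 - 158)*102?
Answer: -1/9486 ≈ -0.00010542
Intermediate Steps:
x = -9486 (x = -93*102 = -9486)
1/x = 1/(-9486) = -1/9486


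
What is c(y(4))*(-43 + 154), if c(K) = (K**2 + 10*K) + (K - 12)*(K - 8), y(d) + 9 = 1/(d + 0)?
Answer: 298923/8 ≈ 37365.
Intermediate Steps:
y(d) = -9 + 1/d (y(d) = -9 + 1/(d + 0) = -9 + 1/d)
c(K) = K**2 + 10*K + (-12 + K)*(-8 + K) (c(K) = (K**2 + 10*K) + (-12 + K)*(-8 + K) = K**2 + 10*K + (-12 + K)*(-8 + K))
c(y(4))*(-43 + 154) = (96 - 10*(-9 + 1/4) + 2*(-9 + 1/4)**2)*(-43 + 154) = (96 - 10*(-9 + 1/4) + 2*(-9 + 1/4)**2)*111 = (96 - 10*(-35/4) + 2*(-35/4)**2)*111 = (96 + 175/2 + 2*(1225/16))*111 = (96 + 175/2 + 1225/8)*111 = (2693/8)*111 = 298923/8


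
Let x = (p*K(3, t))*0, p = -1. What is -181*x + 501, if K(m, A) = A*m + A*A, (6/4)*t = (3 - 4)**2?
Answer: 501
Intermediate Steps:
t = 2/3 (t = 2*(3 - 4)**2/3 = (2/3)*(-1)**2 = (2/3)*1 = 2/3 ≈ 0.66667)
K(m, A) = A**2 + A*m (K(m, A) = A*m + A**2 = A**2 + A*m)
x = 0 (x = -2*(2/3 + 3)/3*0 = -2*11/(3*3)*0 = -1*22/9*0 = -22/9*0 = 0)
-181*x + 501 = -181*0 + 501 = 0 + 501 = 501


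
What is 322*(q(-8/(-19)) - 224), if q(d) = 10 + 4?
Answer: -67620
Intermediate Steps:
q(d) = 14
322*(q(-8/(-19)) - 224) = 322*(14 - 224) = 322*(-210) = -67620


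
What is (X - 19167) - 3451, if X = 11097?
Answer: -11521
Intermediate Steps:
(X - 19167) - 3451 = (11097 - 19167) - 3451 = -8070 - 3451 = -11521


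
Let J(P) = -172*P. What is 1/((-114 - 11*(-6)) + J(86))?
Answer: -1/14840 ≈ -6.7385e-5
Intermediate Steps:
1/((-114 - 11*(-6)) + J(86)) = 1/((-114 - 11*(-6)) - 172*86) = 1/((-114 + 66) - 14792) = 1/(-48 - 14792) = 1/(-14840) = -1/14840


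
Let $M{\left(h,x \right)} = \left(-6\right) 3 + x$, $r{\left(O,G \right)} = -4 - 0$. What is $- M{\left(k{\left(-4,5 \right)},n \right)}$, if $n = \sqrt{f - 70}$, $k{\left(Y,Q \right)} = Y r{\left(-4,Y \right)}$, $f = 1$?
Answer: $18 - i \sqrt{69} \approx 18.0 - 8.3066 i$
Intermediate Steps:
$r{\left(O,G \right)} = -4$ ($r{\left(O,G \right)} = -4 + 0 = -4$)
$k{\left(Y,Q \right)} = - 4 Y$ ($k{\left(Y,Q \right)} = Y \left(-4\right) = - 4 Y$)
$n = i \sqrt{69}$ ($n = \sqrt{1 - 70} = \sqrt{-69} = i \sqrt{69} \approx 8.3066 i$)
$M{\left(h,x \right)} = -18 + x$
$- M{\left(k{\left(-4,5 \right)},n \right)} = - (-18 + i \sqrt{69}) = 18 - i \sqrt{69}$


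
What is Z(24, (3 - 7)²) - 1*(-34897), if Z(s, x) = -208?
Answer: 34689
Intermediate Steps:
Z(24, (3 - 7)²) - 1*(-34897) = -208 - 1*(-34897) = -208 + 34897 = 34689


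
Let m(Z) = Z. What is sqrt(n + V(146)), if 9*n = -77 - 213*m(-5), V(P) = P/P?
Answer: sqrt(997)/3 ≈ 10.525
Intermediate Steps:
V(P) = 1
n = 988/9 (n = (-77 - 213*(-5))/9 = (-77 + 1065)/9 = (1/9)*988 = 988/9 ≈ 109.78)
sqrt(n + V(146)) = sqrt(988/9 + 1) = sqrt(997/9) = sqrt(997)/3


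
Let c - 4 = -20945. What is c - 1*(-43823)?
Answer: 22882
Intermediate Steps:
c = -20941 (c = 4 - 20945 = -20941)
c - 1*(-43823) = -20941 - 1*(-43823) = -20941 + 43823 = 22882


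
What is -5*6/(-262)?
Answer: 15/131 ≈ 0.11450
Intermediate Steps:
-5*6/(-262) = -30*(-1/262) = 15/131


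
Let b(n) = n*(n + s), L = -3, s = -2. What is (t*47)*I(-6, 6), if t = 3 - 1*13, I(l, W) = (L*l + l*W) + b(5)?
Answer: 1410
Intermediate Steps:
b(n) = n*(-2 + n) (b(n) = n*(n - 2) = n*(-2 + n))
I(l, W) = 15 - 3*l + W*l (I(l, W) = (-3*l + l*W) + 5*(-2 + 5) = (-3*l + W*l) + 5*3 = (-3*l + W*l) + 15 = 15 - 3*l + W*l)
t = -10 (t = 3 - 13 = -10)
(t*47)*I(-6, 6) = (-10*47)*(15 - 3*(-6) + 6*(-6)) = -470*(15 + 18 - 36) = -470*(-3) = 1410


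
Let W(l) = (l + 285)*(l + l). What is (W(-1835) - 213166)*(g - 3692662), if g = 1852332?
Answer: -10076421420220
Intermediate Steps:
W(l) = 2*l*(285 + l) (W(l) = (285 + l)*(2*l) = 2*l*(285 + l))
(W(-1835) - 213166)*(g - 3692662) = (2*(-1835)*(285 - 1835) - 213166)*(1852332 - 3692662) = (2*(-1835)*(-1550) - 213166)*(-1840330) = (5688500 - 213166)*(-1840330) = 5475334*(-1840330) = -10076421420220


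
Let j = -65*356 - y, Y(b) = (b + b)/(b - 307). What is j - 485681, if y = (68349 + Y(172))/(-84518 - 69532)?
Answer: -10581813904979/20796750 ≈ -5.0882e+5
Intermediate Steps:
Y(b) = 2*b/(-307 + b) (Y(b) = (2*b)/(-307 + b) = 2*b/(-307 + b))
y = -9226771/20796750 (y = (68349 + 2*172/(-307 + 172))/(-84518 - 69532) = (68349 + 2*172/(-135))/(-154050) = (68349 + 2*172*(-1/135))*(-1/154050) = (68349 - 344/135)*(-1/154050) = (9226771/135)*(-1/154050) = -9226771/20796750 ≈ -0.44366)
j = -481227568229/20796750 (j = -65*356 - 1*(-9226771/20796750) = -23140 + 9226771/20796750 = -481227568229/20796750 ≈ -23140.)
j - 485681 = -481227568229/20796750 - 485681 = -10581813904979/20796750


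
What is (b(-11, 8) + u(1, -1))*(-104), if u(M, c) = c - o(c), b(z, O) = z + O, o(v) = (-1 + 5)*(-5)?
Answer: -1664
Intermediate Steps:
o(v) = -20 (o(v) = 4*(-5) = -20)
b(z, O) = O + z
u(M, c) = 20 + c (u(M, c) = c - 1*(-20) = c + 20 = 20 + c)
(b(-11, 8) + u(1, -1))*(-104) = ((8 - 11) + (20 - 1))*(-104) = (-3 + 19)*(-104) = 16*(-104) = -1664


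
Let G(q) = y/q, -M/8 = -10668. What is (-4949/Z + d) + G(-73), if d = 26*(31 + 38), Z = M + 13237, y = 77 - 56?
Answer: 1843990492/1028059 ≈ 1793.7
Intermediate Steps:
M = 85344 (M = -8*(-10668) = 85344)
y = 21
G(q) = 21/q
Z = 98581 (Z = 85344 + 13237 = 98581)
d = 1794 (d = 26*69 = 1794)
(-4949/Z + d) + G(-73) = (-4949/98581 + 1794) + 21/(-73) = (-4949*1/98581 + 1794) + 21*(-1/73) = (-707/14083 + 1794) - 21/73 = 25264195/14083 - 21/73 = 1843990492/1028059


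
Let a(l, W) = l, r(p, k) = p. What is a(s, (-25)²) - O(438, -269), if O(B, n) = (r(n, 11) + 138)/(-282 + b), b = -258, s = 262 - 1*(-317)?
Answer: 312529/540 ≈ 578.76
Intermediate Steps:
s = 579 (s = 262 + 317 = 579)
O(B, n) = -23/90 - n/540 (O(B, n) = (n + 138)/(-282 - 258) = (138 + n)/(-540) = (138 + n)*(-1/540) = -23/90 - n/540)
a(s, (-25)²) - O(438, -269) = 579 - (-23/90 - 1/540*(-269)) = 579 - (-23/90 + 269/540) = 579 - 1*131/540 = 579 - 131/540 = 312529/540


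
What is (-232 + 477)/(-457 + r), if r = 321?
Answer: -245/136 ≈ -1.8015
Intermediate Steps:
(-232 + 477)/(-457 + r) = (-232 + 477)/(-457 + 321) = 245/(-136) = 245*(-1/136) = -245/136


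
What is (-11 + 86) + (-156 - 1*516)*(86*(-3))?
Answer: 173451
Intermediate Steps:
(-11 + 86) + (-156 - 1*516)*(86*(-3)) = 75 + (-156 - 516)*(-258) = 75 - 672*(-258) = 75 + 173376 = 173451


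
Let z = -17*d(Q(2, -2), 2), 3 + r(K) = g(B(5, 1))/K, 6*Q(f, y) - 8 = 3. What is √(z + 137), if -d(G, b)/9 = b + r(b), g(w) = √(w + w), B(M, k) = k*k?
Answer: √(-64 + 306*√2)/2 ≈ 9.6014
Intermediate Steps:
Q(f, y) = 11/6 (Q(f, y) = 4/3 + (⅙)*3 = 4/3 + ½ = 11/6)
B(M, k) = k²
g(w) = √2*√w (g(w) = √(2*w) = √2*√w)
r(K) = -3 + √2/K (r(K) = -3 + (√2*√(1²))/K = -3 + (√2*√1)/K = -3 + (√2*1)/K = -3 + √2/K)
d(G, b) = 27 - 9*b - 9*√2/b (d(G, b) = -9*(b + (-3 + √2/b)) = -9*(-3 + b + √2/b) = 27 - 9*b - 9*√2/b)
z = -153 + 153*√2/2 (z = -17*(27 - 9*2 - 9*√2/2) = -17*(27 - 18 - 9*√2*½) = -17*(27 - 18 - 9*√2/2) = -17*(9 - 9*√2/2) = -153 + 153*√2/2 ≈ -44.813)
√(z + 137) = √((-153 + 153*√2/2) + 137) = √(-16 + 153*√2/2)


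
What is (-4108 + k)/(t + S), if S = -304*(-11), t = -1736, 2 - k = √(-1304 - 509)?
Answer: -2053/804 - 7*I*√37/1608 ≈ -2.5535 - 0.02648*I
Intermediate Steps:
k = 2 - 7*I*√37 (k = 2 - √(-1304 - 509) = 2 - √(-1813) = 2 - 7*I*√37 ≈ 2.0 - 42.579*I)
S = 3344
(-4108 + k)/(t + S) = (-4108 + (2 - 7*I*√37))/(-1736 + 3344) = (-4106 - 7*I*√37)/1608 = (-4106 - 7*I*√37)*(1/1608) = -2053/804 - 7*I*√37/1608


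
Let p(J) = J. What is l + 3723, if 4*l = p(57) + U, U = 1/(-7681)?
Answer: 28705817/7681 ≈ 3737.3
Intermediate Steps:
U = -1/7681 ≈ -0.00013019
l = 109454/7681 (l = (57 - 1/7681)/4 = (¼)*(437816/7681) = 109454/7681 ≈ 14.250)
l + 3723 = 109454/7681 + 3723 = 28705817/7681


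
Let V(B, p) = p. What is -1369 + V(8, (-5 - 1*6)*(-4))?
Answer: -1325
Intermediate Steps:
-1369 + V(8, (-5 - 1*6)*(-4)) = -1369 + (-5 - 1*6)*(-4) = -1369 + (-5 - 6)*(-4) = -1369 - 11*(-4) = -1369 + 44 = -1325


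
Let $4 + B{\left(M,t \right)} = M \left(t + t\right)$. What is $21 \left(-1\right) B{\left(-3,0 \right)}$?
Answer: $84$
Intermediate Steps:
$B{\left(M,t \right)} = -4 + 2 M t$ ($B{\left(M,t \right)} = -4 + M \left(t + t\right) = -4 + M 2 t = -4 + 2 M t$)
$21 \left(-1\right) B{\left(-3,0 \right)} = 21 \left(-1\right) \left(-4 + 2 \left(-3\right) 0\right) = - 21 \left(-4 + 0\right) = \left(-21\right) \left(-4\right) = 84$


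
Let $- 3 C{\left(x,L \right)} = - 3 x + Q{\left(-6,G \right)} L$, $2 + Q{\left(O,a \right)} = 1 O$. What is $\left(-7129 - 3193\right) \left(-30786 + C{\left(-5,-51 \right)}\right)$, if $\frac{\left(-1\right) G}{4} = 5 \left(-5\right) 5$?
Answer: $319228494$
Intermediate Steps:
$G = 500$ ($G = - 4 \cdot 5 \left(-5\right) 5 = - 4 \left(\left(-25\right) 5\right) = \left(-4\right) \left(-125\right) = 500$)
$Q{\left(O,a \right)} = -2 + O$ ($Q{\left(O,a \right)} = -2 + 1 O = -2 + O$)
$C{\left(x,L \right)} = x + \frac{8 L}{3}$ ($C{\left(x,L \right)} = - \frac{- 3 x + \left(-2 - 6\right) L}{3} = - \frac{- 3 x - 8 L}{3} = - \frac{- 8 L - 3 x}{3} = x + \frac{8 L}{3}$)
$\left(-7129 - 3193\right) \left(-30786 + C{\left(-5,-51 \right)}\right) = \left(-7129 - 3193\right) \left(-30786 + \left(-5 + \frac{8}{3} \left(-51\right)\right)\right) = - 10322 \left(-30786 - 141\right) = \left(-10322\right) \left(-30927\right) = 319228494$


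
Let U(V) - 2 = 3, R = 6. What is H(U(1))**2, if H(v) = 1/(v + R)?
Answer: 1/121 ≈ 0.0082645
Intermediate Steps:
U(V) = 5 (U(V) = 2 + 3 = 5)
H(v) = 1/(6 + v) (H(v) = 1/(v + 6) = 1/(6 + v))
H(U(1))**2 = (1/(6 + 5))**2 = (1/11)**2 = 1/121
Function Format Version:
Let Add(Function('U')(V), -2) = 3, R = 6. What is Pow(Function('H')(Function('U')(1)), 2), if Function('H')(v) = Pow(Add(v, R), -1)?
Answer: Rational(1, 121) ≈ 0.0082645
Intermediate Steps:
Function('U')(V) = 5 (Function('U')(V) = Add(2, 3) = 5)
Function('H')(v) = Pow(Add(6, v), -1) (Function('H')(v) = Pow(Add(v, 6), -1) = Pow(Add(6, v), -1))
Pow(Function('H')(Function('U')(1)), 2) = Pow(Pow(Add(6, 5), -1), 2) = Pow(Pow(11, -1), 2) = Pow(Rational(1, 11), 2) = Rational(1, 121)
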